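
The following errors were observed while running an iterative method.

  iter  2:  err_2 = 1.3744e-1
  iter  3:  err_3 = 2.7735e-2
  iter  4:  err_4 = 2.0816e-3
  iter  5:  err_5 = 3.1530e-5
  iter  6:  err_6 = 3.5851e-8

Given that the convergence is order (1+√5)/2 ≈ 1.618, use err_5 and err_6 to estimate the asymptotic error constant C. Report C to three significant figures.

0.688

C ≈ err_6 / err_5^1.618
  = 3.5851e-8 / (3.1530e-5)^1.618
  = 3.5851e-8 / 5.21117e-08 ≈ 0.68796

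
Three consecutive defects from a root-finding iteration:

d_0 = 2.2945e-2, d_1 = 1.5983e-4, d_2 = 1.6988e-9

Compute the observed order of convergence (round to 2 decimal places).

p ≈ ln(d_2/d_1) / ln(d_1/d_0)
  = ln(1.6988e-9/1.5983e-4) / ln(1.5983e-4/2.2945e-2)
  = ln(1.06288e-05) / ln(0.00696579)
  = -11.45194 / -4.96674 ≈ 2.30573

2.31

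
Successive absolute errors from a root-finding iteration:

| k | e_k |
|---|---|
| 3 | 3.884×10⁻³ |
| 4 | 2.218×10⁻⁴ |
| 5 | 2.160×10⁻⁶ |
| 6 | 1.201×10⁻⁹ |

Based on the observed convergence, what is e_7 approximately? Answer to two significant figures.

First estimate the order: p ≈ ln(e_6/e_5) / ln(e_5/e_4) = ln(1.201×10⁻⁹/2.160×10⁻⁶)/ln(2.160×10⁻⁶/2.218×10⁻⁴) = ln(0.000556019)/ln(0.0097385) ≈ 1.6181.
Then e_7 ≈ e_6·(e_6/e_5)^p = 1.201×10⁻⁹·(0.000556019)^1.6181 = 1.201×10⁻⁹·5.4104e-06 ≈ 6.498e-15.

6.5e-15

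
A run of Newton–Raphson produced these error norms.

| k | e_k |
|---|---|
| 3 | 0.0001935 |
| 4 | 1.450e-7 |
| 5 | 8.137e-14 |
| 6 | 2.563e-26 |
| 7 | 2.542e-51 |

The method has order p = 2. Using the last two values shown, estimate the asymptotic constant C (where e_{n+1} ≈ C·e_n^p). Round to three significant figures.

3.87

C ≈ e_7 / e_6^2
  = 2.542e-51 / (2.563e-26)^2
  = 2.542e-51 / 6.56897e-52 ≈ 3.8697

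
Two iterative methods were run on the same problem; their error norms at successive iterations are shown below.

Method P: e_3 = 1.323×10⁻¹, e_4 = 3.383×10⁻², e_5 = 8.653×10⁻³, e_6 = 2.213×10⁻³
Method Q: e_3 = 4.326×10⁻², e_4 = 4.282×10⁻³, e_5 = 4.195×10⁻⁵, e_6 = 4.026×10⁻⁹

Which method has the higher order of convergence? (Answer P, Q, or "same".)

Q

Method P: p ≈ ln(2.213×10⁻³/8.653×10⁻³)/ln(8.653×10⁻³/3.383×10⁻²) ≈ 1.00.
Method Q: p ≈ ln(4.026×10⁻⁹/4.195×10⁻⁵)/ln(4.195×10⁻⁵/4.282×10⁻³) ≈ 2.00.
Method Q has the higher order (≈2.0 vs ≈1.0).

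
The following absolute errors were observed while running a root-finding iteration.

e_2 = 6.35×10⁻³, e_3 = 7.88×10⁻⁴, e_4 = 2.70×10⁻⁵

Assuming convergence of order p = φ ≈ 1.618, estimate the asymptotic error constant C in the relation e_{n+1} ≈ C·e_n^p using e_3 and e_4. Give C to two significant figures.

2.8

C ≈ e_4 / e_3^1.618
  = 2.70×10⁻⁵ / (7.88×10⁻⁴)^1.618
  = 2.70×10⁻⁵ / 9.51874e-06 ≈ 2.8365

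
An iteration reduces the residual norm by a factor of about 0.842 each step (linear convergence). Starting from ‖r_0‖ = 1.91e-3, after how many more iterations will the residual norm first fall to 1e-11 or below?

111

After k steps, ‖r_k‖ ≈ 1.91e-3·0.842^k.
Need 0.842^k ≤ 1e-11/1.91e-3 = 5.2356e-09.
k ≥ ln(5.2356e-09)/ln(0.842) = -19.0678/-0.17198 = 110.872.
Smallest integer k = 111.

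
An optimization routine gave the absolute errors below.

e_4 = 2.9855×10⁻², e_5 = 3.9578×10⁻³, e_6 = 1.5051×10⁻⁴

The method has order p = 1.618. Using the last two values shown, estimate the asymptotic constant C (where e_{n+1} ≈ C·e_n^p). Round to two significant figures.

C ≈ e_6 / e_5^1.618
  = 1.5051×10⁻⁴ / (3.9578×10⁻³)^1.618
  = 1.5051×10⁻⁴ / 0.000129622 ≈ 1.1611

1.2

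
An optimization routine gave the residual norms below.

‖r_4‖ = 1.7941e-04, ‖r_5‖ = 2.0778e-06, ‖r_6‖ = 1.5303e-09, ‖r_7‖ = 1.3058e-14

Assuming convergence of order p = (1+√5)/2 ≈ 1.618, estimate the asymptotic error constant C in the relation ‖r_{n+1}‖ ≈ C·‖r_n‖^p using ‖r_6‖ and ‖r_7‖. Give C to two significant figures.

C ≈ ‖r_7‖ / ‖r_6‖^1.618
  = 1.3058e-14 / (1.5303e-09)^1.618
  = 1.3058e-14 / 5.45718e-15 ≈ 2.3928

2.4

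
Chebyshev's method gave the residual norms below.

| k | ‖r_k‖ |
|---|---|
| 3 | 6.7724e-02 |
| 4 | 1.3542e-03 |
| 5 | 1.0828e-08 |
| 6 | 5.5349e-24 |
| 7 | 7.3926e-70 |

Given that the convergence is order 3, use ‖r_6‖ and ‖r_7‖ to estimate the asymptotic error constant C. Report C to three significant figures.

C ≈ ‖r_7‖ / ‖r_6‖^3
  = 7.3926e-70 / (5.5349e-24)^3
  = 7.3926e-70 / 1.69562e-70 ≈ 4.3598

4.36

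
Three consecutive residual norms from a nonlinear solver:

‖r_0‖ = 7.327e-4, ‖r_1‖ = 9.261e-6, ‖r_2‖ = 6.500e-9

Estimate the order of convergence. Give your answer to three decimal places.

1.661

p ≈ ln(‖r_2‖/‖r_1‖) / ln(‖r_1‖/‖r_0‖)
  = ln(6.500e-9/9.261e-6) / ln(9.261e-6/7.327e-4)
  = ln(0.000701868) / ln(0.0126396)
  = -7.261765 / -4.370921 ≈ 1.661381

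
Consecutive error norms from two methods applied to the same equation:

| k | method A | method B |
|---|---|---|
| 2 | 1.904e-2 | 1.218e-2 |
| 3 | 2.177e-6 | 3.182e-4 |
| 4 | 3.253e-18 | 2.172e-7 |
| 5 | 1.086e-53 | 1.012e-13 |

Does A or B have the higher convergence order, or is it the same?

Method A: p ≈ ln(1.086e-53/3.253e-18)/ln(3.253e-18/2.177e-6) ≈ 3.00.
Method B: p ≈ ln(1.012e-13/2.172e-7)/ln(2.172e-7/3.182e-4) ≈ 2.00.
Method A has the higher order (≈3.0 vs ≈2.0).

A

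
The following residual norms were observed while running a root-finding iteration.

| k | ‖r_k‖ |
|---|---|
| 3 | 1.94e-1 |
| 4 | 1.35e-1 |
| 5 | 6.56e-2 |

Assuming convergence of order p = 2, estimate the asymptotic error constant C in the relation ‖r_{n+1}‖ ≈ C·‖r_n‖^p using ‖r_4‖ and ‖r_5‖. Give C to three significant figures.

C ≈ ‖r_5‖ / ‖r_4‖^2
  = 6.56e-2 / (1.35e-1)^2
  = 6.56e-2 / 0.018225 ≈ 3.5995

3.60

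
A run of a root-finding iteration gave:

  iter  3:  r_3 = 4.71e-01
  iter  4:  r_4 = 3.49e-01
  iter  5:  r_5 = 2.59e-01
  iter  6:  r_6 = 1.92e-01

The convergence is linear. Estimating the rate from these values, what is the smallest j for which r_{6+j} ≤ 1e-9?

Rate ρ ≈ r_6/r_5 = 1.92e-01/2.59e-01 = 0.7413.
After j more steps, r_{6+j} ≈ 1.92e-01·ρ^j; need ρ^j ≤ 1e-9/1.92e-01 = 5.20833e-09.
j ≥ ln(5.20833e-09)/ln(0.7413) = -19.0730/-0.29935 = 63.715.
So 64 more iterations are needed.

64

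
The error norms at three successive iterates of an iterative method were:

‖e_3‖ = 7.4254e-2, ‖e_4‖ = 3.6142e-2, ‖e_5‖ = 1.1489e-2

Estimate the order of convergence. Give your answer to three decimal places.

p ≈ ln(‖e_5‖/‖e_4‖) / ln(‖e_4‖/‖e_3‖)
  = ln(1.1489e-2/3.6142e-2) / ln(3.6142e-2/7.4254e-2)
  = ln(0.317885) / ln(0.486735)
  = -1.146066 / -0.720035 ≈ 1.591681

1.592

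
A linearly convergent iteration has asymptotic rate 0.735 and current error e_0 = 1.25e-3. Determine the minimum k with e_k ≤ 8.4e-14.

77

After k steps, e_k ≈ 1.25e-3·0.735^k.
Need 0.735^k ≤ 8.4e-14/1.25e-3 = 6.72e-11.
k ≥ ln(6.72e-11)/ln(0.735) = -23.4233/-0.30788 = 76.079.
Smallest integer k = 77.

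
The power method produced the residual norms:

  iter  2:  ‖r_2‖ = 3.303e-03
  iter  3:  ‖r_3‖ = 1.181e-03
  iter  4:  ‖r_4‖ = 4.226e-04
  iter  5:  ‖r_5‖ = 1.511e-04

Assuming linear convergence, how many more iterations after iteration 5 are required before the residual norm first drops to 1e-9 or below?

12

Rate ρ ≈ ‖r_5‖/‖r_4‖ = 1.511e-04/4.226e-04 = 0.3575.
After j more steps, ‖r_{5+j}‖ ≈ 1.511e-04·ρ^j; need ρ^j ≤ 1e-9/1.511e-04 = 6.61813e-06.
j ≥ ln(6.61813e-06)/ln(0.3575) = -11.9257/-1.02862 = 11.594.
So 12 more iterations are needed.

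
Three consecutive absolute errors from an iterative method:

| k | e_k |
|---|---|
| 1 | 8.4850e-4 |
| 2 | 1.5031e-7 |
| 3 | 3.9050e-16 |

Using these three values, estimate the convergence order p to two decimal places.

p ≈ ln(e_3/e_2) / ln(e_2/e_1)
  = ln(3.9050e-16/1.5031e-7) / ln(1.5031e-7/8.4850e-4)
  = ln(2.59796e-09) / ln(0.000177148)
  = -19.76854 / -8.63853 ≈ 2.28841

2.29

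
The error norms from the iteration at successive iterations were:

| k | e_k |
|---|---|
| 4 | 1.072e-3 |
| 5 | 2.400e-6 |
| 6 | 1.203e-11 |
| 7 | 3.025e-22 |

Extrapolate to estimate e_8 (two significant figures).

1.9e-43

First estimate the order: p ≈ ln(e_7/e_6) / ln(e_6/e_5) = ln(3.025e-22/1.203e-11)/ln(1.203e-11/2.400e-6) = ln(2.51455e-11)/ln(5.0125e-06) ≈ 1.9999.
Then e_8 ≈ e_7·(e_7/e_6)^p = 3.025e-22·(2.51455e-11)^1.9999 = 3.025e-22·6.33841e-22 ≈ 1.917e-43.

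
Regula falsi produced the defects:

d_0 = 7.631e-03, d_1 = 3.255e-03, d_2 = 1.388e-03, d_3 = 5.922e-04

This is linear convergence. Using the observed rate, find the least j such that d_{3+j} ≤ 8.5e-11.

Rate ρ ≈ d_3/d_2 = 5.922e-04/1.388e-03 = 0.4267.
After j more steps, d_{3+j} ≈ 5.922e-04·ρ^j; need ρ^j ≤ 8.5e-11/5.922e-04 = 1.43533e-07.
j ≥ ln(1.43533e-07)/ln(0.4267) = -15.7567/-0.85167 = 18.501.
So 19 more iterations are needed.

19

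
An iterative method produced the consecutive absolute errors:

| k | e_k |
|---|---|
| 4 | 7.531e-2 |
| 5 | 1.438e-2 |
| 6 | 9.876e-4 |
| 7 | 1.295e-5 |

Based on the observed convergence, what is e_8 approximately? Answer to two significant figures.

1.2e-8

First estimate the order: p ≈ ln(e_7/e_6) / ln(e_6/e_5) = ln(1.295e-5/9.876e-4)/ln(9.876e-4/1.438e-2) = ln(0.0131126)/ln(0.0686787) ≈ 1.6182.
Then e_8 ≈ e_7·(e_7/e_6)^p = 1.295e-5·(0.0131126)^1.6182 = 1.295e-5·0.000899589 ≈ 1.165e-08.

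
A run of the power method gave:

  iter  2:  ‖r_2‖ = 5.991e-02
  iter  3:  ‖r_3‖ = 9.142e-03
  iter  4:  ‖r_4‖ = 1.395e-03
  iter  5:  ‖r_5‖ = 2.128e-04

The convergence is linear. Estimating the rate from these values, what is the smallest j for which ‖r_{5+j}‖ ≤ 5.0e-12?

10

Rate ρ ≈ ‖r_5‖/‖r_4‖ = 2.128e-04/1.395e-03 = 0.1525.
After j more steps, ‖r_{5+j}‖ ≈ 2.128e-04·ρ^j; need ρ^j ≤ 5.0e-12/2.128e-04 = 2.34962e-08.
j ≥ ln(2.34962e-08)/ln(0.1525) = -17.5664/-1.88059 = 9.341.
So 10 more iterations are needed.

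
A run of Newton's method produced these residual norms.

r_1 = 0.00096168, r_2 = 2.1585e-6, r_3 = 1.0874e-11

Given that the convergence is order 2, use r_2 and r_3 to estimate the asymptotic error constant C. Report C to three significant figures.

C ≈ r_3 / r_2^2
  = 1.0874e-11 / (2.1585e-6)^2
  = 1.0874e-11 / 4.65912e-12 ≈ 2.3339

2.33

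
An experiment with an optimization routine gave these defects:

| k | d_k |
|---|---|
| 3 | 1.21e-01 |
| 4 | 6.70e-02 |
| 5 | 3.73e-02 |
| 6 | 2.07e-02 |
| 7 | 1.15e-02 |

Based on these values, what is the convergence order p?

1

Consecutive ratios: d_7/d_6 = 1.15e-02/2.07e-02 = 0.555556, d_6/d_5 = 2.07e-02/3.73e-02 = 0.55496.
p ≈ ln(0.555556)/ln(0.55496) = -0.5878/-0.5889 ≈ 1.00.
So the convergence is linear (order 1).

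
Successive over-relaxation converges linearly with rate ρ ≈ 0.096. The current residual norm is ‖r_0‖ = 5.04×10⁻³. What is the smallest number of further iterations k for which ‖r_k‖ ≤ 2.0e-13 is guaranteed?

11

After k steps, ‖r_k‖ ≈ 5.04×10⁻³·0.096^k.
Need 0.096^k ≤ 2.0e-13/5.04×10⁻³ = 3.96825e-11.
k ≥ ln(3.96825e-11)/ln(0.096) = -23.9501/-2.34341 = 10.220.
Smallest integer k = 11.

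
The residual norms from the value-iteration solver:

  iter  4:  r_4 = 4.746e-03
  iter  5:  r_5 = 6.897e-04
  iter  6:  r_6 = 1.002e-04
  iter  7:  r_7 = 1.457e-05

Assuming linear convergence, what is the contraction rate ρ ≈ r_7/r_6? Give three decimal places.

ρ ≈ r_7/r_6 = 1.457e-05/1.002e-04 = 0.14541

0.145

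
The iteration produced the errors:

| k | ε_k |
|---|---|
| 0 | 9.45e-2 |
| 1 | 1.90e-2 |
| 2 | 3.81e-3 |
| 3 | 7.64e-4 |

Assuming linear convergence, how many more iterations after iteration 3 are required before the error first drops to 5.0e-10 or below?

9

Rate ρ ≈ ε_3/ε_2 = 7.64e-4/3.81e-3 = 0.2005.
After j more steps, ε_{3+j} ≈ 7.64e-4·ρ^j; need ρ^j ≤ 5.0e-10/7.64e-4 = 6.5445e-07.
j ≥ ln(6.5445e-07)/ln(0.2005) = -14.2395/-1.60694 = 8.861.
So 9 more iterations are needed.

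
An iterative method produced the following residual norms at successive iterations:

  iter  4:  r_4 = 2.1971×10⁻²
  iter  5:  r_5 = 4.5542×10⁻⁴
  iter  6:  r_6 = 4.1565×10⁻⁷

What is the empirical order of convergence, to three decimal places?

1.806

p ≈ ln(r_6/r_5) / ln(r_5/r_4)
  = ln(4.1565×10⁻⁷/4.5542×10⁻⁴) / ln(4.5542×10⁻⁴/2.1971×10⁻²)
  = ln(0.000912674) / ln(0.0207282)
  = -6.999132 / -3.876260 ≈ 1.805640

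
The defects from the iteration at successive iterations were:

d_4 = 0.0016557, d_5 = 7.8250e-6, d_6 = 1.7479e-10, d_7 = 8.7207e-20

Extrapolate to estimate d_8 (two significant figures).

2.2e-38

First estimate the order: p ≈ ln(d_7/d_6) / ln(d_6/d_5) = ln(8.7207e-20/1.7479e-10)/ln(1.7479e-10/7.8250e-6) = ln(4.98924e-10)/ln(2.23374e-05) ≈ 2.0000.
Then d_8 ≈ d_7·(d_7/d_6)^p = 8.7207e-20·(4.98924e-10)^2.0000 = 8.7207e-20·2.48925e-19 ≈ 2.171e-38.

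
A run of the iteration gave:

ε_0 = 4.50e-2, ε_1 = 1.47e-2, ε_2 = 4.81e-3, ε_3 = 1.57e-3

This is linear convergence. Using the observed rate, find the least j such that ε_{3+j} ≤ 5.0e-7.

Rate ρ ≈ ε_3/ε_2 = 1.57e-3/4.81e-3 = 0.3264.
After j more steps, ε_{3+j} ≈ 1.57e-3·ρ^j; need ρ^j ≤ 5.0e-7/1.57e-3 = 0.000318471.
j ≥ ln(0.000318471)/ln(0.3264) = -8.0520/-1.11963 = 7.192.
So 8 more iterations are needed.

8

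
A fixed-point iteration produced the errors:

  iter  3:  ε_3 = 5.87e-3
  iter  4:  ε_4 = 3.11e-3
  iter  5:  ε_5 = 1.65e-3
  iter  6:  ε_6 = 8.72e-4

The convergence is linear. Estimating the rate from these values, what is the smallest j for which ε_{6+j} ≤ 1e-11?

29

Rate ρ ≈ ε_6/ε_5 = 8.72e-4/1.65e-3 = 0.5285.
After j more steps, ε_{6+j} ≈ 8.72e-4·ρ^j; need ρ^j ≤ 1e-11/8.72e-4 = 1.14679e-08.
j ≥ ln(1.14679e-08)/ln(0.5285) = -18.2837/-0.63771 = 28.671.
So 29 more iterations are needed.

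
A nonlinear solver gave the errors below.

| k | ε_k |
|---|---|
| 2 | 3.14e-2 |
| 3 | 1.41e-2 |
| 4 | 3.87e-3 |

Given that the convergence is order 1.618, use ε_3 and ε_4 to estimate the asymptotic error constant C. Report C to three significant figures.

C ≈ ε_4 / ε_3^1.618
  = 3.87e-3 / (1.41e-2)^1.618
  = 3.87e-3 / 0.0010126 ≈ 3.8219

3.82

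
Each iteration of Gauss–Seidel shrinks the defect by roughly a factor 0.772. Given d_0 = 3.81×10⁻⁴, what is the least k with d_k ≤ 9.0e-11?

59

After k steps, d_k ≈ 3.81×10⁻⁴·0.772^k.
Need 0.772^k ≤ 9.0e-11/3.81×10⁻⁴ = 2.3622e-07.
k ≥ ln(2.3622e-07)/ln(0.772) = -15.2585/-0.25877 = 58.965.
Smallest integer k = 59.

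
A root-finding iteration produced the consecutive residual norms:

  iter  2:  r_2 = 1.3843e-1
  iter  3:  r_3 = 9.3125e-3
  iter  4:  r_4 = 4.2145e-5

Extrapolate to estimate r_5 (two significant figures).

8.6e-10

First estimate the order: p ≈ ln(r_4/r_3) / ln(r_3/r_2) = ln(4.2145e-5/9.3125e-3)/ln(9.3125e-3/1.3843e-1) = ln(0.00452564)/ln(0.0672723) ≈ 2.0000.
Then r_5 ≈ r_4·(r_4/r_3)^p = 4.2145e-5·(0.00452564)^2.0000 = 4.2145e-5·2.04814e-05 ≈ 8.632e-10.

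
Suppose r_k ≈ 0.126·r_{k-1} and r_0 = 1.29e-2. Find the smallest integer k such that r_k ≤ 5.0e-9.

8

After k steps, r_k ≈ 1.29e-2·0.126^k.
Need 0.126^k ≤ 5.0e-9/1.29e-2 = 3.87597e-07.
k ≥ ln(3.87597e-07)/ln(0.126) = -14.7633/-2.07147 = 7.127.
Smallest integer k = 8.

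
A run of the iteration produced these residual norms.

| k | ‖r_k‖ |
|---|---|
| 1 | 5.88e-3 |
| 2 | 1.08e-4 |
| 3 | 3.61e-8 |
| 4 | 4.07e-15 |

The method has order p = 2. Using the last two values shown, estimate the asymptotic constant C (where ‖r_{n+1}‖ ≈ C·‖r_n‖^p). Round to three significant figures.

C ≈ ‖r_4‖ / ‖r_3‖^2
  = 4.07e-15 / (3.61e-8)^2
  = 4.07e-15 / 1.30321e-15 ≈ 3.1231

3.12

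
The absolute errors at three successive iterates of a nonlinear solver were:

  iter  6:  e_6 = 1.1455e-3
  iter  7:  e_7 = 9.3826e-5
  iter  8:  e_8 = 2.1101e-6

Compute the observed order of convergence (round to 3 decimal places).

1.517

p ≈ ln(e_8/e_7) / ln(e_7/e_6)
  = ln(2.1101e-6/9.3826e-5) / ln(9.3826e-5/1.1455e-3)
  = ln(0.0224895) / ln(0.0819083)
  = -3.794707 / -2.502155 ≈ 1.516576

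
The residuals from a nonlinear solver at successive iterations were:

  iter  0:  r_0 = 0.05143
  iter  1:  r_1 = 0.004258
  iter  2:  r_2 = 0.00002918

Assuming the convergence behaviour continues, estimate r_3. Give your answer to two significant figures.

First estimate the order: p ≈ ln(r_2/r_1) / ln(r_1/r_0) = ln(0.00002918/0.004258)/ln(0.004258/0.05143) = ln(0.00685298)/ln(0.0827921) ≈ 2.0001.
Then r_3 ≈ r_2·(r_2/r_1)^p = 0.00002918·(0.00685298)^2.0001 = 0.00002918·4.69399e-05 ≈ 1.37e-09.

1.4e-9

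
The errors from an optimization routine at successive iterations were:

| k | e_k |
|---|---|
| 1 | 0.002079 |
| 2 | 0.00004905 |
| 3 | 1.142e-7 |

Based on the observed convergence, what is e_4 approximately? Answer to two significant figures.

6.3e-12

First estimate the order: p ≈ ln(e_3/e_2) / ln(e_2/e_1) = ln(1.142e-7/0.00004905)/ln(0.00004905/0.002079) = ln(0.00232824)/ln(0.0235931) ≈ 1.6181.
Then e_4 ≈ e_3·(e_3/e_2)^p = 1.142e-7·(0.00232824)^1.6181 = 1.142e-7·5.49019e-05 ≈ 6.27e-12.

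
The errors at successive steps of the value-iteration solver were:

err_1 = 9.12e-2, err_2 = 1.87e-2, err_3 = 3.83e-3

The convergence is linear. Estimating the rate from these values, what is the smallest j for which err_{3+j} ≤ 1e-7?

7

Rate ρ ≈ err_3/err_2 = 3.83e-3/1.87e-2 = 0.2048.
After j more steps, err_{3+j} ≈ 3.83e-3·ρ^j; need ρ^j ≤ 1e-7/3.83e-3 = 2.61097e-05.
j ≥ ln(2.61097e-05)/ln(0.2048) = -10.5532/-1.58572 = 6.655.
So 7 more iterations are needed.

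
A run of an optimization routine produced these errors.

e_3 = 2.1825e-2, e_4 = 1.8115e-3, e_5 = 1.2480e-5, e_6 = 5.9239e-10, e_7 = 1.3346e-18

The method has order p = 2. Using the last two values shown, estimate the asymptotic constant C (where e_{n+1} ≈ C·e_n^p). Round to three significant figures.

3.80

C ≈ e_7 / e_6^2
  = 1.3346e-18 / (5.9239e-10)^2
  = 1.3346e-18 / 3.50926e-19 ≈ 3.8031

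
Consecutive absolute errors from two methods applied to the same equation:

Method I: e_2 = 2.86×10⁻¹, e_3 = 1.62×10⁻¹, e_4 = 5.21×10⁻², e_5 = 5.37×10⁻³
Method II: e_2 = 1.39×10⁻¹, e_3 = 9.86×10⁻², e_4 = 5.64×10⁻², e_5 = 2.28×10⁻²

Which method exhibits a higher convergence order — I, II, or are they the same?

I

Method I: p ≈ ln(5.37×10⁻³/5.21×10⁻²)/ln(5.21×10⁻²/1.62×10⁻¹) ≈ 2.00.
Method II: p ≈ ln(2.28×10⁻²/5.64×10⁻²)/ln(5.64×10⁻²/9.86×10⁻²) ≈ 1.62.
Method I has the higher order (≈2.0 vs ≈1.6).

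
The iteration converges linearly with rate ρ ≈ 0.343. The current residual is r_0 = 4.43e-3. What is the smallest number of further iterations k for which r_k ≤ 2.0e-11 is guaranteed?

After k steps, r_k ≈ 4.43e-3·0.343^k.
Need 0.343^k ≤ 2.0e-11/4.43e-3 = 4.51467e-09.
k ≥ ln(4.51467e-09)/ln(0.343) = -19.2159/-1.07002 = 17.958.
Smallest integer k = 18.

18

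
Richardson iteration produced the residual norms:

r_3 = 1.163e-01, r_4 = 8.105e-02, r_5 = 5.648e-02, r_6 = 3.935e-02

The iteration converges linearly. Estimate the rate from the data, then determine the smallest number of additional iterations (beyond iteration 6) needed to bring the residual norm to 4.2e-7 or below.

Rate ρ ≈ r_6/r_5 = 3.935e-02/5.648e-02 = 0.6967.
After j more steps, r_{6+j} ≈ 3.935e-02·ρ^j; need ρ^j ≤ 4.2e-7/3.935e-02 = 1.06734e-05.
j ≥ ln(1.06734e-05)/ln(0.6967) = -11.4478/-0.36140 = 31.676.
So 32 more iterations are needed.

32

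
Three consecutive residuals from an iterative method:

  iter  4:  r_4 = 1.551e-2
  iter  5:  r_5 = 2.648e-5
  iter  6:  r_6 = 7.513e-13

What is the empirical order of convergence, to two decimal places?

2.73

p ≈ ln(r_6/r_5) / ln(r_5/r_4)
  = ln(7.513e-13/2.648e-5) / ln(2.648e-5/1.551e-2)
  = ln(2.83724e-08) / ln(0.00170729)
  = -17.37785 / -6.37285 ≈ 2.72686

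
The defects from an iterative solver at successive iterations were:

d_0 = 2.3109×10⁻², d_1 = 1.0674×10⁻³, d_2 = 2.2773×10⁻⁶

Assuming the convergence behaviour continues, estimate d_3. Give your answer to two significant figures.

1.0e-11

First estimate the order: p ≈ ln(d_2/d_1) / ln(d_1/d_0) = ln(2.2773×10⁻⁶/1.0674×10⁻³)/ln(1.0674×10⁻³/2.3109×10⁻²) = ln(0.0021335)/ln(0.0461898) ≈ 2.0000.
Then d_3 ≈ d_2·(d_2/d_1)^p = 2.2773×10⁻⁶·(0.0021335)^2.0000 = 2.2773×10⁻⁶·4.55182e-06 ≈ 1.037e-11.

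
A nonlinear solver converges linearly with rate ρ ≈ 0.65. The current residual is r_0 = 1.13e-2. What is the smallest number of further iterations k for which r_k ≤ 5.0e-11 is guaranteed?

45

After k steps, r_k ≈ 1.13e-2·0.65^k.
Need 0.65^k ≤ 5.0e-11/1.13e-2 = 4.42478e-09.
k ≥ ln(4.42478e-09)/ln(0.65) = -19.2360/-0.43078 = 44.654.
Smallest integer k = 45.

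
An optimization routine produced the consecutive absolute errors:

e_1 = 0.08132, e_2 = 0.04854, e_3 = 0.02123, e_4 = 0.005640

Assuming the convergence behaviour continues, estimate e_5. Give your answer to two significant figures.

First estimate the order: p ≈ ln(e_4/e_3) / ln(e_3/e_2) = ln(0.005640/0.02123)/ln(0.02123/0.04854) = ln(0.265662)/ln(0.437371) ≈ 1.6029.
Then e_5 ≈ e_4·(e_4/e_3)^p = 0.005640·(0.265662)^1.6029 = 0.005640·0.11947 ≈ 0.0006738.

6.7e-4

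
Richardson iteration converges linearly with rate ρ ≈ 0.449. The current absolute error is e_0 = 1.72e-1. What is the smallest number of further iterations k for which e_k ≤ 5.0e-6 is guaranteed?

After k steps, e_k ≈ 1.72e-1·0.449^k.
Need 0.449^k ≤ 5.0e-6/1.72e-1 = 2.90698e-05.
k ≥ ln(2.90698e-05)/ln(0.449) = -10.4458/-0.80073 = 13.045.
Smallest integer k = 14.

14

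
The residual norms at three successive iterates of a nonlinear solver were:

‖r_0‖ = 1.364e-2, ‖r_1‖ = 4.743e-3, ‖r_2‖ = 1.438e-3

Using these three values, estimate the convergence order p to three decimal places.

1.130

p ≈ ln(‖r_2‖/‖r_1‖) / ln(‖r_1‖/‖r_0‖)
  = ln(1.438e-3/4.743e-3) / ln(4.743e-3/1.364e-2)
  = ln(0.303184) / ln(0.347727)
  = -1.193415 / -1.056338 ≈ 1.129766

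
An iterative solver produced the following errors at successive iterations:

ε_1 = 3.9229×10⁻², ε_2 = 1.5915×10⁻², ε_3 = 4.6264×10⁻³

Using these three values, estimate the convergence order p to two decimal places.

p ≈ ln(ε_3/ε_2) / ln(ε_2/ε_1)
  = ln(4.6264×10⁻³/1.5915×10⁻²) / ln(1.5915×10⁻²/3.9229×10⁻²)
  = ln(0.290694) / ln(0.405695)
  = -1.23548 / -0.90215 ≈ 1.36948

1.37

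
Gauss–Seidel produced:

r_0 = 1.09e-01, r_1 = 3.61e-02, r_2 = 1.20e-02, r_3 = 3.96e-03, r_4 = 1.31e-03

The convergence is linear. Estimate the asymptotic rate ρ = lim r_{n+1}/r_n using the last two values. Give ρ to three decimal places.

ρ ≈ r_4/r_3 = 1.31e-03/3.96e-03 = 0.33081

0.331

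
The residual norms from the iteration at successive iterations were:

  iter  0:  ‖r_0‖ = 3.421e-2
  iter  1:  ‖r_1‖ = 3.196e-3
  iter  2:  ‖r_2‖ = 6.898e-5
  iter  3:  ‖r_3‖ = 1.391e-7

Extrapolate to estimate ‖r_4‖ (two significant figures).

First estimate the order: p ≈ ln(‖r_3‖/‖r_2‖) / ln(‖r_2‖/‖r_1‖) = ln(1.391e-7/6.898e-5)/ln(6.898e-5/3.196e-3) = ln(0.00201653)/ln(0.0215832) ≈ 1.6180.
Then ‖r_4‖ ≈ ‖r_3‖·(‖r_3‖/‖r_2‖)^p = 1.391e-7·(0.00201653)^1.6180 = 1.391e-7·4.35362e-05 ≈ 6.056e-12.

6.1e-12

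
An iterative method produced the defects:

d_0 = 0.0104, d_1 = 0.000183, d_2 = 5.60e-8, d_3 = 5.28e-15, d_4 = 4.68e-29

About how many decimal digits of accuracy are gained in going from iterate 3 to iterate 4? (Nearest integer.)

14

Digits gained ≈ log₁₀(d_3/d_4) = log₁₀(5.28e-15/4.68e-29) = log₁₀(1.12821e+14) ≈ 14.052.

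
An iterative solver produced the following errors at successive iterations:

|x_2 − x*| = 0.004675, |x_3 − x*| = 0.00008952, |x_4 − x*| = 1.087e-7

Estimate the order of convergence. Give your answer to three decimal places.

p ≈ ln(|x_4 − x*|/|x_3 − x*|) / ln(|x_3 − x*|/|x_2 − x*|)
  = ln(1.087e-7/0.00008952) / ln(0.00008952/0.004675)
  = ln(0.00121425) / ln(0.0191487)
  = -6.713629 / -3.955520 ≈ 1.697281

1.697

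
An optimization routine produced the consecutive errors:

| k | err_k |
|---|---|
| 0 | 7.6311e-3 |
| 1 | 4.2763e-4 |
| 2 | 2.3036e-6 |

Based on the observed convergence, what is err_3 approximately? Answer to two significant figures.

First estimate the order: p ≈ ln(err_2/err_1) / ln(err_1/err_0) = ln(2.3036e-6/4.2763e-4)/ln(4.2763e-4/7.6311e-3) = ln(0.0053869)/ln(0.0560378) ≈ 1.8127.
Then err_3 ≈ err_2·(err_2/err_1)^p = 2.3036e-6·(0.0053869)^1.8127 = 2.3036e-6·7.71966e-05 ≈ 1.778e-10.

1.8e-10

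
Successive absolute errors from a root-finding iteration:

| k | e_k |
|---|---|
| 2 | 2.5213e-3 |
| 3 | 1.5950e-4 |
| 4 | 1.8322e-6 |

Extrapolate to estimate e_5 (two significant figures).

First estimate the order: p ≈ ln(e_4/e_3) / ln(e_3/e_2) = ln(1.8322e-6/1.5950e-4)/ln(1.5950e-4/2.5213e-3) = ln(0.0114871)/ln(0.063261) ≈ 1.6180.
Then e_5 ≈ e_4·(e_4/e_3)^p = 1.8322e-6·(0.0114871)^1.6180 = 1.8322e-6·0.000726809 ≈ 1.332e-09.

1.3e-9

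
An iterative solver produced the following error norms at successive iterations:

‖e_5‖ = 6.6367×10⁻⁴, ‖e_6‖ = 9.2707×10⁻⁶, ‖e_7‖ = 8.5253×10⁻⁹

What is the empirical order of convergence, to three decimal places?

1.637

p ≈ ln(‖e_7‖/‖e_6‖) / ln(‖e_6‖/‖e_5‖)
  = ln(8.5253×10⁻⁹/9.2707×10⁻⁶) / ln(9.2707×10⁻⁶/6.6367×10⁻⁴)
  = ln(0.000919596) / ln(0.0139688)
  = -6.991576 / -4.270929 ≈ 1.637015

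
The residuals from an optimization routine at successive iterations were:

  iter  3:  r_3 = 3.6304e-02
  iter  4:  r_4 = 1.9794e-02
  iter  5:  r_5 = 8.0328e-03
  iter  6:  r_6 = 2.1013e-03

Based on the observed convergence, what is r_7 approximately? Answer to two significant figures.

First estimate the order: p ≈ ln(r_6/r_5) / ln(r_5/r_4) = ln(2.1013e-03/8.0328e-03)/ln(8.0328e-03/1.9794e-02) = ln(0.26159)/ln(0.40582) ≈ 1.4869.
Then r_7 ≈ r_6·(r_6/r_5)^p = 2.1013e-03·(0.26159)^1.4869 = 2.1013e-03·0.136164 ≈ 0.0002861.

2.9e-4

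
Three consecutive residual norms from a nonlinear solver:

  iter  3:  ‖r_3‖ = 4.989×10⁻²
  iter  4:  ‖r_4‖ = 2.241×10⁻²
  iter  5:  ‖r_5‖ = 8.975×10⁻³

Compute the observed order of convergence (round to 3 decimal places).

p ≈ ln(‖r_5‖/‖r_4‖) / ln(‖r_4‖/‖r_3‖)
  = ln(8.975×10⁻³/2.241×10⁻²) / ln(2.241×10⁻²/4.989×10⁻²)
  = ln(0.400491) / ln(0.449188)
  = -0.915064 / -0.800314 ≈ 1.143381

1.143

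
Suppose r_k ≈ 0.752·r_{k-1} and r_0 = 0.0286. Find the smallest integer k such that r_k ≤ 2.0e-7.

After k steps, r_k ≈ 0.0286·0.752^k.
Need 0.752^k ≤ 2.0e-7/0.0286 = 6.99301e-06.
k ≥ ln(6.99301e-06)/ln(0.752) = -11.8706/-0.28502 = 41.648.
Smallest integer k = 42.

42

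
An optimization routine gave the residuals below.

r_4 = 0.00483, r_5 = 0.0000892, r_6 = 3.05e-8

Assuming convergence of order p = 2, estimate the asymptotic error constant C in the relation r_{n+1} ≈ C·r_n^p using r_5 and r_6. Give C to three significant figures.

3.83

C ≈ r_6 / r_5^2
  = 3.05e-8 / (0.0000892)^2
  = 3.05e-8 / 7.95664e-09 ≈ 3.8333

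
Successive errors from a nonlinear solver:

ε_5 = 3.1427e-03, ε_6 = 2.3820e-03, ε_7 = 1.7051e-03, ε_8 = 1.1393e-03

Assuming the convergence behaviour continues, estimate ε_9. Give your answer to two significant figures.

7.0e-4

First estimate the order: p ≈ ln(ε_8/ε_7) / ln(ε_7/ε_6) = ln(1.1393e-03/1.7051e-03)/ln(1.7051e-03/2.3820e-03) = ln(0.668172)/ln(0.715827) ≈ 1.2061.
Then ε_9 ≈ ε_8·(ε_8/ε_7)^p = 1.1393e-03·(0.668172)^1.2061 = 1.1393e-03·0.61489 ≈ 0.0007005.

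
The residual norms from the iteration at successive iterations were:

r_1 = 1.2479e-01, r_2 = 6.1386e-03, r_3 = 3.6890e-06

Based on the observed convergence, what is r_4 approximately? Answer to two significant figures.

First estimate the order: p ≈ ln(r_3/r_2) / ln(r_2/r_1) = ln(3.6890e-06/6.1386e-03)/ln(6.1386e-03/1.2479e-01) = ln(0.000600951)/ln(0.0491914) ≈ 2.4625.
Then r_4 ≈ r_3·(r_3/r_2)^p = 3.6890e-06·(0.000600951)^2.4625 = 3.6890e-06·1.16921e-08 ≈ 4.313e-14.

4.3e-14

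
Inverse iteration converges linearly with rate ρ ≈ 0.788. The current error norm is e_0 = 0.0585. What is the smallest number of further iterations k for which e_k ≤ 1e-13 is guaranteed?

After k steps, e_k ≈ 0.0585·0.788^k.
Need 0.788^k ≤ 1e-13/0.0585 = 1.7094e-12.
k ≥ ln(1.7094e-12)/ln(0.788) = -27.0949/-0.23826 = 113.720.
Smallest integer k = 114.

114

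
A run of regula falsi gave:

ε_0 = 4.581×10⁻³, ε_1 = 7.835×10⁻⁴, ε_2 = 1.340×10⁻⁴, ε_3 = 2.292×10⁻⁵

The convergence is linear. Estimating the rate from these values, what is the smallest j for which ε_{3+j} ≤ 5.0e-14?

Rate ρ ≈ ε_3/ε_2 = 2.292×10⁻⁵/1.340×10⁻⁴ = 0.1710.
After j more steps, ε_{3+j} ≈ 2.292×10⁻⁵·ρ^j; need ρ^j ≤ 5.0e-14/2.292×10⁻⁵ = 2.1815e-09.
j ≥ ln(2.1815e-09)/ln(0.1710) = -19.9433/-1.76609 = 11.292.
So 12 more iterations are needed.

12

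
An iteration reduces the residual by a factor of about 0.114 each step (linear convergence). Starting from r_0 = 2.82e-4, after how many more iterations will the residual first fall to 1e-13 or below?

11

After k steps, r_k ≈ 2.82e-4·0.114^k.
Need 0.114^k ≤ 1e-13/2.82e-4 = 3.5461e-10.
k ≥ ln(3.5461e-10)/ln(0.114) = -21.7600/-2.17156 = 10.020.
Smallest integer k = 11.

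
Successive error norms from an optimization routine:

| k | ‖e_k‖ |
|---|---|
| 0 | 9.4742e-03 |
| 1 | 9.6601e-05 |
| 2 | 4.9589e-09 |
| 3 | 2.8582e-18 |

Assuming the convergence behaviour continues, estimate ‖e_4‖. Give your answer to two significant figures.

First estimate the order: p ≈ ln(‖e_3‖/‖e_2‖) / ln(‖e_2‖/‖e_1‖) = ln(2.8582e-18/4.9589e-09)/ln(4.9589e-09/9.6601e-05) = ln(5.76378e-10)/ln(5.13338e-05) ≈ 2.1539.
Then ‖e_4‖ ≈ ‖e_3‖·(‖e_3‖/‖e_2‖)^p = 2.8582e-18·(5.76378e-10)^2.1539 = 2.8582e-18·1.25744e-20 ≈ 3.594e-38.

3.6e-38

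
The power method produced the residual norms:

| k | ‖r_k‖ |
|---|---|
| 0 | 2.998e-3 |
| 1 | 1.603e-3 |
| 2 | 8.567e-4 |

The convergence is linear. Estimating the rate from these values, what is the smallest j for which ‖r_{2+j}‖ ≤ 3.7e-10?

24

Rate ρ ≈ ‖r_2‖/‖r_1‖ = 8.567e-4/1.603e-3 = 0.5344.
After j more steps, ‖r_{2+j}‖ ≈ 8.567e-4·ρ^j; need ρ^j ≤ 3.7e-10/8.567e-4 = 4.3189e-07.
j ≥ ln(4.3189e-07)/ln(0.5344) = -14.6551/-0.62661 = 23.388.
So 24 more iterations are needed.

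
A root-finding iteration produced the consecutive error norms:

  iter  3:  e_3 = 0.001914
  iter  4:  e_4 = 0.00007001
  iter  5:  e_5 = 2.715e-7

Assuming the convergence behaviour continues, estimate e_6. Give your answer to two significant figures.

2.4e-11

First estimate the order: p ≈ ln(e_5/e_4) / ln(e_4/e_3) = ln(2.715e-7/0.00007001)/ln(0.00007001/0.001914) = ln(0.00387802)/ln(0.0365778) ≈ 1.6783.
Then e_6 ≈ e_5·(e_5/e_4)^p = 2.715e-7·(0.00387802)^1.6783 = 2.715e-7·8.97355e-05 ≈ 2.436e-11.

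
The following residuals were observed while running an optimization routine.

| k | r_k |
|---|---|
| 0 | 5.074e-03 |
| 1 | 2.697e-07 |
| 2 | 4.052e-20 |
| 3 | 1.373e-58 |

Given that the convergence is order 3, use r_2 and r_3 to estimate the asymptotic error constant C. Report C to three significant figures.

2.06

C ≈ r_3 / r_2^3
  = 1.373e-58 / (4.052e-20)^3
  = 1.373e-58 / 6.65286e-59 ≈ 2.0638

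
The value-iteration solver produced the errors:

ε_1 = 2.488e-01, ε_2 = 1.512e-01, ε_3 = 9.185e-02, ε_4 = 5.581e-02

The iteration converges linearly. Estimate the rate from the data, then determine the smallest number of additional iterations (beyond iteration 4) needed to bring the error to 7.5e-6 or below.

Rate ρ ≈ ε_4/ε_3 = 5.581e-02/9.185e-02 = 0.6076.
After j more steps, ε_{4+j} ≈ 5.581e-02·ρ^j; need ρ^j ≤ 7.5e-6/5.581e-02 = 0.000134385.
j ≥ ln(0.000134385)/ln(0.6076) = -8.9148/-0.49824 = 17.893.
So 18 more iterations are needed.

18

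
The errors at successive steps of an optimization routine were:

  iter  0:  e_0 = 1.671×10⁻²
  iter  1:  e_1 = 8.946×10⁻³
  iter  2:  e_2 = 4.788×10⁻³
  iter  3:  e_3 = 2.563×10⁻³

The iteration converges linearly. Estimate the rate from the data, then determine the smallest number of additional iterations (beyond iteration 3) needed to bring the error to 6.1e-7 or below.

14

Rate ρ ≈ e_3/e_2 = 2.563×10⁻³/4.788×10⁻³ = 0.5353.
After j more steps, e_{3+j} ≈ 2.563×10⁻³·ρ^j; need ρ^j ≤ 6.1e-7/2.563×10⁻³ = 0.000238002.
j ≥ ln(0.000238002)/ln(0.5353) = -8.3432/-0.62493 = 13.351.
So 14 more iterations are needed.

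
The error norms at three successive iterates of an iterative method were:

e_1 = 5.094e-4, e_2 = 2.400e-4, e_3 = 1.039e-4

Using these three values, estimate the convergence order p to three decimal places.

1.112

p ≈ ln(e_3/e_2) / ln(e_2/e_1)
  = ln(1.039e-4/2.400e-4) / ln(2.400e-4/5.094e-4)
  = ln(0.432917) / ln(0.471143)
  = -0.837209 / -0.752594 ≈ 1.112431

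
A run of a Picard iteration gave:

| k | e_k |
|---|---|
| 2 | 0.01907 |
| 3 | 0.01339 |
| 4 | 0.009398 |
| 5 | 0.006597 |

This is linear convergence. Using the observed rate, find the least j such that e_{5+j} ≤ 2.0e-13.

Rate ρ ≈ e_5/e_4 = 0.006597/0.009398 = 0.7020.
After j more steps, e_{5+j} ≈ 0.006597·ρ^j; need ρ^j ≤ 2.0e-13/0.006597 = 3.03168e-11.
j ≥ ln(3.03168e-11)/ln(0.7020) = -24.2193/-0.35382 = 68.451.
So 69 more iterations are needed.

69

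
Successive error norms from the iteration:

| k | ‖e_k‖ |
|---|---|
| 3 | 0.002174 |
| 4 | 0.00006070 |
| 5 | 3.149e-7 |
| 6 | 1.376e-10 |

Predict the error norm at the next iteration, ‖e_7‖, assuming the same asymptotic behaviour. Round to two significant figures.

1.6e-15

First estimate the order: p ≈ ln(‖e_6‖/‖e_5‖) / ln(‖e_5‖/‖e_4‖) = ln(1.376e-10/3.149e-7)/ln(3.149e-7/0.00006070) = ln(0.000436964)/ln(0.00518781) ≈ 1.4703.
Then ‖e_7‖ ≈ ‖e_6‖·(‖e_6‖/‖e_5‖)^p = 1.376e-10·(0.000436964)^1.4703 = 1.376e-10·1.14934e-05 ≈ 1.581e-15.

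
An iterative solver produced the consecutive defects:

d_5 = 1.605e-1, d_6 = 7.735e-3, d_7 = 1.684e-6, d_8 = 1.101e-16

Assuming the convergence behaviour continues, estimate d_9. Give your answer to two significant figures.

5.2e-45

First estimate the order: p ≈ ln(d_8/d_7) / ln(d_7/d_6) = ln(1.101e-16/1.684e-6)/ln(1.684e-6/7.735e-3) = ln(6.538e-11)/ln(0.000217712) ≈ 2.7811.
Then d_9 ≈ d_8·(d_8/d_7)^p = 1.101e-16·(6.538e-11)^2.7811 = 1.101e-16·4.73951e-29 ≈ 5.218e-45.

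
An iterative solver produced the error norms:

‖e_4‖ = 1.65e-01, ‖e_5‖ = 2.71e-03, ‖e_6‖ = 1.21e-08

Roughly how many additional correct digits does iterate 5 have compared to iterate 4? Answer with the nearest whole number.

2

Digits gained ≈ log₁₀(‖e_4‖/‖e_5‖) = log₁₀(1.65e-01/2.71e-03) = log₁₀(60.8856) ≈ 1.785.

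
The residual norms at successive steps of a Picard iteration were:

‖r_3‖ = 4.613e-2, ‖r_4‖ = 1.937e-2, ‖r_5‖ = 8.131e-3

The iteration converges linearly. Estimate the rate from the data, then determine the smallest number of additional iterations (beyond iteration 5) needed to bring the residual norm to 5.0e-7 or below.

12

Rate ρ ≈ ‖r_5‖/‖r_4‖ = 8.131e-3/1.937e-2 = 0.4198.
After j more steps, ‖r_{5+j}‖ ≈ 8.131e-3·ρ^j; need ρ^j ≤ 5.0e-7/8.131e-3 = 6.14931e-05.
j ≥ ln(6.14931e-05)/ln(0.4198) = -9.6966/-0.86798 = 11.171.
So 12 more iterations are needed.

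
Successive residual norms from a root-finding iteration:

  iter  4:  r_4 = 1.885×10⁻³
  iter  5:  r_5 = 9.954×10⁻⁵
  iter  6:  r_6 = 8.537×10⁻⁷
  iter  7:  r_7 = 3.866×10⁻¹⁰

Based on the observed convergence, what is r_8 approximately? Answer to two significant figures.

1.5e-15

First estimate the order: p ≈ ln(r_7/r_6) / ln(r_6/r_5) = ln(3.866×10⁻¹⁰/8.537×10⁻⁷)/ln(8.537×10⁻⁷/9.954×10⁻⁵) = ln(0.000452852)/ln(0.00857645) ≈ 1.6181.
Then r_8 ≈ r_7·(r_7/r_6)^p = 3.866×10⁻¹⁰·(0.000452852)^1.6181 = 3.866×10⁻¹⁰·3.88153e-06 ≈ 1.501e-15.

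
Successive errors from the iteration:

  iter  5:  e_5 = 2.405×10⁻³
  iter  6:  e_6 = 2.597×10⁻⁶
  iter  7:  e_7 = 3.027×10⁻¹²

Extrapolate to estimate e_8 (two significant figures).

4.1e-24

First estimate the order: p ≈ ln(e_7/e_6) / ln(e_6/e_5) = ln(3.027×10⁻¹²/2.597×10⁻⁶)/ln(2.597×10⁻⁶/2.405×10⁻³) = ln(1.16558e-06)/ln(0.00107983) ≈ 2.0001.
Then e_8 ≈ e_7·(e_7/e_6)^p = 3.027×10⁻¹²·(1.16558e-06)^2.0001 = 3.027×10⁻¹²·1.35672e-12 ≈ 4.107e-24.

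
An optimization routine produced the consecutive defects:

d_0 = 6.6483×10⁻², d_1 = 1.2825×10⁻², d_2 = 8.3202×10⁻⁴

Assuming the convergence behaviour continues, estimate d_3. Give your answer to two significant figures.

8.8e-6

First estimate the order: p ≈ ln(d_2/d_1) / ln(d_1/d_0) = ln(8.3202×10⁻⁴/1.2825×10⁻²)/ln(1.2825×10⁻²/6.6483×10⁻²) = ln(0.0648749)/ln(0.192906) ≈ 1.6622.
Then d_3 ≈ d_2·(d_2/d_1)^p = 8.3202×10⁻⁴·(0.0648749)^1.6622 = 8.3202×10⁻⁴·0.0106031 ≈ 8.822e-06.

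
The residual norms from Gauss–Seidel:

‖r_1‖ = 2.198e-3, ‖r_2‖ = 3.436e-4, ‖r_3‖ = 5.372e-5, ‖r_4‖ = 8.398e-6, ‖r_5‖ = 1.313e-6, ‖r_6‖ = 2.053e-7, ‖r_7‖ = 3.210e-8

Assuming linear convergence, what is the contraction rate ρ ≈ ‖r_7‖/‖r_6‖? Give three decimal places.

0.156

ρ ≈ ‖r_7‖/‖r_6‖ = 3.210e-8/2.053e-7 = 0.15636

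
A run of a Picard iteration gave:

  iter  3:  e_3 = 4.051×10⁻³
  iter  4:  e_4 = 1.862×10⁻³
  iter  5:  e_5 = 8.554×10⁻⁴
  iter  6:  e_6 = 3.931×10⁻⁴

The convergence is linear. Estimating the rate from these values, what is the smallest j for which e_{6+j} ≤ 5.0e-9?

15

Rate ρ ≈ e_6/e_5 = 3.931×10⁻⁴/8.554×10⁻⁴ = 0.4596.
After j more steps, e_{6+j} ≈ 3.931×10⁻⁴·ρ^j; need ρ^j ≤ 5.0e-9/3.931×10⁻⁴ = 1.27194e-05.
j ≥ ln(1.27194e-05)/ln(0.4596) = -11.2724/-0.77740 = 14.500.
So 15 more iterations are needed.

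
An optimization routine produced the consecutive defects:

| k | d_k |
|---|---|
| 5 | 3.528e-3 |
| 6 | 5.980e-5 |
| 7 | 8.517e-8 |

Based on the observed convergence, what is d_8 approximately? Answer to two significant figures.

First estimate the order: p ≈ ln(d_7/d_6) / ln(d_6/d_5) = ln(8.517e-8/5.980e-5)/ln(5.980e-5/3.528e-3) = ln(0.00142425)/ln(0.0169501) ≈ 1.6074.
Then d_8 ≈ d_7·(d_7/d_6)^p = 8.517e-8·(0.00142425)^1.6074 = 8.517e-8·2.65873e-05 ≈ 2.264e-12.

2.3e-12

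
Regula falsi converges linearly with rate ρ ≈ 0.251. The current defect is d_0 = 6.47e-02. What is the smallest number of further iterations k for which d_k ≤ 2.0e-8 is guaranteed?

11

After k steps, d_k ≈ 6.47e-02·0.251^k.
Need 0.251^k ≤ 2.0e-8/6.47e-02 = 3.09119e-07.
k ≥ ln(3.09119e-07)/ln(0.251) = -14.9895/-1.38230 = 10.844.
Smallest integer k = 11.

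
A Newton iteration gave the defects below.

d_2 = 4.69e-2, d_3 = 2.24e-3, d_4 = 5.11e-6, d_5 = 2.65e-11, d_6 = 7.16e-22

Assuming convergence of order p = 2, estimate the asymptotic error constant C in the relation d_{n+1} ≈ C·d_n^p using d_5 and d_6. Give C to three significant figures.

1.02

C ≈ d_6 / d_5^2
  = 7.16e-22 / (2.65e-11)^2
  = 7.16e-22 / 7.0225e-22 ≈ 1.0196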